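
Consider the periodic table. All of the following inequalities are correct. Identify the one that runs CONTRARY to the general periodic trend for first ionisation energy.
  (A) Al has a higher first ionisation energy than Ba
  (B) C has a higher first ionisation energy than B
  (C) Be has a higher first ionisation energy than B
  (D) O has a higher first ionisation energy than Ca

(C)

The general trend: first ionisation energy increases across a period and decreases down a group.
(A) Al (period 3, group 13) vs Ba (period 6, group 2): the stated order agrees with the simple trend.
(B) C (period 2, group 14) vs B (period 2, group 13): the stated order agrees with the simple trend.
(C) Be (period 2, group 2) vs B (period 2, group 13): the stated order contradicts the simple trend.
(D) O (period 2, group 16) vs Ca (period 4, group 2): the stated order agrees with the simple trend.
The exception is (C): removing B's lone 2p electron is easier than breaking Be's filled 2s².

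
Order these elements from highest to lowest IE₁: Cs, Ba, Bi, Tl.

Cs is in period 6, group 1; Ba is in period 6, group 2; Tl is in period 6, group 13; Bi is in period 6, group 15.
First ionization energy rises across a period (greater Z_eff holds electrons more tightly) and falls down a group (valence electrons are farther from the nucleus).
All lie in period 6, so first ionization energy increases left to right.
So from highest to lowest: Bi > Tl > Ba > Cs.

Bi, Tl, Ba, Cs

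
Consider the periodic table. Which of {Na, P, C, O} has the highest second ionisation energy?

Na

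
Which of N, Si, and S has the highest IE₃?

IE_3 is the cost of taking one more electron from the +2 cation: N²⁺ still has 3 valence electrons; Si²⁺ still has 2 valence electrons; S²⁺ still has 4 valence electrons.
All are still removing valence electrons, so compare the +2 ions as you would atoms: IE_3 generally rises across a period (higher Z_eff) and falls down a group (larger shell), subject to the usual subshell exceptions.
Valence configurations: N²⁺ [He]2s²2p¹, Si²⁺ [Ne]3s², S²⁺ [Ne]3s²3p².
Tabulated IE_3 (kJ/mol): N 4578, Si 3232, S 3357.
Putting it together, IE_3: Si < S < N.

N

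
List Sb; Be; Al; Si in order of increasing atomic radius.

Across a period the added protons contract the valence shell; down a group each new principal shell makes the atom larger.
Neither a single period nor a single group — weigh both effects.
Si > Be: the two effects oppose for this pair; the down-group effect wins (116 vs 102 pm).
Al > Si: Al lies to the left of Si in period 3, so the across-period effect alone puts Al larger.
Sb > Al: the two effects oppose for this pair; the down-group effect wins (140 vs 126 pm).
Tabulated atomic radius (pm): Be 102, Al 126, Si 116, Sb 140.
So from smallest to largest: Be < Si < Al < Sb.

Be, Si, Al, Sb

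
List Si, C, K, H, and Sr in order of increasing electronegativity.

H is in period 1, group 1; C is in period 2, group 14; Si is in period 3, group 14; K is in period 4, group 1; Sr is in period 5, group 2.
EN rises left→right (higher Z_eff, smaller atoms) and falls top→bottom (larger, more shielded atoms).
These span different periods and groups, so the two trends combine.
Sr > K: the two effects oppose for this pair; the across-period effect wins (0.95 vs 0.82).
Si > Sr: relative to Sr, both the across-period and down-group shifts push Si's electronegativity up.
H > Si: the two effects oppose for this pair; the down-group effect wins (2.20 vs 1.90).
C > H: the two effects oppose for this pair; the across-period effect wins (2.55 vs 2.20).
Tabulated electronegativity (Pauling): H 2.20, C 2.55, Si 1.90, K 0.82, Sr 0.95.
So from lowest to highest: K < Sr < Si < H < C.

K, Sr, Si, H, C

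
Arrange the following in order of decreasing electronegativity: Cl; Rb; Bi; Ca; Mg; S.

Cl > S > Bi > Mg > Ca > Rb

Mg is in period 3, group 2; S is in period 3, group 16; Cl is in period 3, group 17; Ca is in period 4, group 2; Rb is in period 5, group 1; Bi is in period 6, group 15.
Atoms toward the upper right of the periodic table pull bonding electrons most strongly.
These span different periods and groups, so the two trends combine.
Ca > Rb: relative to Rb, both the across-period and down-group shifts push Ca's electronegativity up.
Mg > Ca: Mg sits above Ca in group 2, so the down-group effect alone puts Mg higher.
Bi > Mg: period and group pull opposite ways; the across-period shift dominates (2.02 vs 1.31).
S > Bi: both effects reinforce here, so S is clearly the higher of the two.
Cl > S: both are in period 3; the period trend gives Cl the larger value.
Tabulated electronegativity (Pauling): Mg 1.31, S 2.58, Cl 3.16, Ca 1.00, Rb 0.82, Bi 2.02.
So from highest to lowest: Cl > S > Bi > Mg > Ca > Rb.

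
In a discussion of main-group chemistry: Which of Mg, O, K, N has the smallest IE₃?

K

Consider each +2 ion: Mg²⁺ is the bare [Ne] core; O²⁺ still has 4 valence electrons; K²⁺ is already 1 electron into the core; N²⁺ still has 3 valence electrons.
Usually core removal costs more than valence removal, but here the competition is close: a tightly held n=2 valence electron can cost more to remove than an n=3 core electron, so the actual values have to decide it.
Valence configurations: O²⁺ [He]2s²2p², N²⁺ [He]2s²2p¹.
Approximate IE_3 values (kJ/mol): Mg 7733, O 5300, K 4420, N 4578.
Hence IE_3: K < N < O < Mg.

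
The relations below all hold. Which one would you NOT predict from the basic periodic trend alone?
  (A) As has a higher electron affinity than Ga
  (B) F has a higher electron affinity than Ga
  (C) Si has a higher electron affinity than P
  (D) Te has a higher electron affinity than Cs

(C)

The general trend: electron affinity increases across a period and decreases down a group.
(A) As (period 4, group 15) vs Ga (period 4, group 13): the stated order agrees with the simple trend.
(B) F (period 2, group 17) vs Ga (period 4, group 13): the stated order agrees with the simple trend.
(C) Si (period 3, group 14) vs P (period 3, group 15): the stated order contradicts the simple trend.
(D) Te (period 5, group 16) vs Cs (period 6, group 1): the stated order agrees with the simple trend.
The exception is (C): adding an electron to P's half-filled 3p³ is unfavourable, so Si (3p²) has the more exothermic EA.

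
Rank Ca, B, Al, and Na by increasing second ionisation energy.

Ca < Al < B < Na

IE_2 is the cost of taking one more electron from the +1 cation: Ca⁺ still has 1 valence electron; B⁺ still has 2 valence electrons; Al⁺ still has 2 valence electrons; Na⁺ is the bare [Ne] core.
Pulling an electron out of a noble-gas core costs far more than removing a remaining valence electron, so Na sits at the high end of IE_2.
Valence configurations: Ca⁺ [Ar]4s¹, B⁺ [He]2s², Al⁺ [Ne]3s².
The numbers (kJ/mol): Ca 1145, B 2427, Al 1817, Na 4562.
Hence IE_2: Ca < Al < B < Na.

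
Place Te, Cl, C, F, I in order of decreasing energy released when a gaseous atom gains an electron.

Cl > F > I > Te > C

C is in period 2, group 14; F is in period 2, group 17; Cl is in period 3, group 17; Te is in period 5, group 16; I is in period 5, group 17.
Adding an electron releases more energy for atoms nearer the top right (short of the noble gases).
Here both period and group differ, so the two effects have to be weighed against each other.
Te > C: the two effects oppose for this pair; the across-period effect wins (190 vs 122 kJ/mol).
I > Te: both are in period 5; the period trend gives I the larger value.
F > I: F sits above I in group 17, so the down-group effect alone puts F higher.
Cl > F: this pair runs against the simple trend — see the exception note.
Note the exception: Cl has a higher electron affinity than F, contrary to the simple trend — F's small 2p subshell makes the incoming electron feel strong e⁻–e⁻ repulsion, so Cl actually releases more energy on gaining an electron.
Approximate values (kJ/mol): C 122, F 328, Cl 349, Te 190, I 295.
So from highest to lowest: Cl > F > I > Te > C.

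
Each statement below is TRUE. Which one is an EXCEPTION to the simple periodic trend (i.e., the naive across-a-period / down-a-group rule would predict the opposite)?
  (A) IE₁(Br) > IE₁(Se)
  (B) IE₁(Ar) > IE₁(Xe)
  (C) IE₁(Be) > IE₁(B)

(C)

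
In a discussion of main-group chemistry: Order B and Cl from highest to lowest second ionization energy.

After 1 electron has been removed, what remains? B⁺ still has 2 valence electrons; Cl⁺ still has 6 valence electrons.
All are still removing valence electrons, so compare the +1 ions as you would atoms: IE_2 generally rises across a period (higher Z_eff) and falls down a group (larger shell), subject to the usual subshell exceptions.
Valence configurations: B⁺ [He]2s², Cl⁺ [Ne]3s²3p⁴.
Approximate IE_2 values (kJ/mol): B 2427, Cl 2298.
Hence IE_2: Cl < B.

B, Cl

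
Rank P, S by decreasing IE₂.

S > P

Consider each +1 ion: P⁺ still has 4 valence electrons; S⁺ still has 5 valence electrons.
All are still removing valence electrons, so compare the +1 ions as you would atoms: IE_2 generally rises across a period (higher Z_eff) and falls down a group (larger shell), subject to the usual subshell exceptions.
Valence configurations: P⁺ [Ne]3s²3p², S⁺ [Ne]3s²3p³.
Tabulated IE_2 (kJ/mol): P 1907, S 2252.
Putting it together, IE_2: P < S.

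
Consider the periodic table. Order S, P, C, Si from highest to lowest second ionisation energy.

C > S > P > Si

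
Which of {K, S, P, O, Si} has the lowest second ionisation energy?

Si

The second ionization energy removes an electron from the +1 ion. For each element: K⁺ is the bare [Ar] core; S⁺ still has 5 valence electrons; P⁺ still has 4 valence electrons; O⁺ still has 5 valence electrons; Si⁺ still has 3 valence electrons.
Usually core removal costs more than valence removal, but here the competition is close: a tightly held n=2 valence electron can cost more to remove than an n=3 core electron, so the actual values have to decide it.
Valence configurations: S⁺ [Ne]3s²3p³, P⁺ [Ne]3s²3p², O⁺ [He]2s²2p³, Si⁺ [Ne]3s²3p¹.
Tabulated IE_2 (kJ/mol): K 3052, S 2252, P 1907, O 3388, Si 1577.
So the second ionization energies run Si < P < S < K < O.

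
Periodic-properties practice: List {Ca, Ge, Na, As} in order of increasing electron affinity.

Ca < Na < As < Ge

EA tends to increase across a period and decrease down a group, though the pattern is less regular than for IE or radius.
These span different periods and groups, so the two trends combine.
Na > Ca: period and group pull opposite ways; the down-group shift dominates (53 vs 2 kJ/mol).
As > Na: period and group pull opposite ways; the across-period shift dominates (78 vs 53 kJ/mol).
Ge > As: this pair runs against the simple trend — see the exception note.
Note the exception: Ge has a higher electron affinity than As, contrary to the simple trend — adding an electron to As's half-filled 4p³ is unfavourable, so Ge (4p²) has the more exothermic EA.
For reference (kJ/mol): Na 53, Ca 2, Ge 119, As 78.
So from lowest to highest: Ca < Na < As < Ge.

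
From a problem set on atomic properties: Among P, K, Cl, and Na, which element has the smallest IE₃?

P

The third ionization energy removes an electron from the +2 ion. For each element: P²⁺ still has 3 valence electrons; K²⁺ is already 1 electron into the core; Cl²⁺ still has 5 valence electrons; Na²⁺ is already 1 electron into the core.
Breaking into a closed-shell core is much more expensive than removing a leftover valence electron — K and Na have the largest IE_3 here.
Valence configurations: P²⁺ [Ne]3s²3p¹, Cl²⁺ [Ne]3s²3p³.
The numbers (kJ/mol): P 2914, K 4420, Cl 3822, Na 6910.
Hence IE_3: P < Cl < K < Na.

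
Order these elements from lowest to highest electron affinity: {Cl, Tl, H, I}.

H is in period 1, group 1; Cl is in period 3, group 17; I is in period 5, group 17; Tl is in period 6, group 13.
Electron affinity generally becomes more exothermic across a period toward the halogens and less exothermic down a group.
These span different periods and groups, so the two trends combine.
H > Tl: period and group pull opposite ways; the down-group shift dominates (73 vs 19 kJ/mol).
I > H: period and group pull opposite ways; the across-period shift dominates (295 vs 73 kJ/mol).
Cl > I: they share group 17; the group trend gives Cl the larger value.
Tabulated electron affinity (kJ/mol): H 73, Cl 349, I 295, Tl 19.
So from lowest to highest: Tl < H < I < Cl.

Tl, H, I, Cl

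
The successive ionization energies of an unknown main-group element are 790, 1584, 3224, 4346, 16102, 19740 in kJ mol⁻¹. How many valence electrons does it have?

Look for the largest jump between consecutive ionization energies: IE5/IE4 ≈ 3.7, far larger than any earlier ratio.
That jump marks the point where a core electron is being removed. So the atom has 4 valence electrons.

4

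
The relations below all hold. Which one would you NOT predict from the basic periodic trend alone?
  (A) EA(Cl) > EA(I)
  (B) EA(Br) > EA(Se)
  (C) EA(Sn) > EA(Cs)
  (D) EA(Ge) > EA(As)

The general trend: electron affinity increases across a period and decreases down a group.
(A) Cl (period 3, group 17) vs I (period 5, group 17): the stated order agrees with the simple trend.
(B) Br (period 4, group 17) vs Se (period 4, group 16): the stated order agrees with the simple trend.
(C) Sn (period 5, group 14) vs Cs (period 6, group 1): the stated order agrees with the simple trend.
(D) Ge (period 4, group 14) vs As (period 4, group 15): the stated order contradicts the simple trend.
The exception is (D): adding an electron to As's half-filled 4p³ is unfavourable, so Ge (4p²) has the more exothermic EA.

(D)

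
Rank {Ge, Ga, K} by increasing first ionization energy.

K < Ga < Ge

K is in period 4, group 1; Ga is in period 4, group 13; Ge is in period 4, group 14.
Across a period the outer electron is held more tightly (higher IE₁); down a group it sits in a higher shell, more shielded, and comes off more easily.
All lie in period 4, so first ionization energy increases left to right.
So from lowest to highest: K < Ga < Ge.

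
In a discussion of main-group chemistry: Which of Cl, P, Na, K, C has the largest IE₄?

Na

Consider each +3 ion: Cl³⁺ still has 4 valence electrons; P³⁺ still has 2 valence electrons; Na³⁺ is already 2 electrons into the core; K³⁺ is already 2 electrons into the core; C³⁺ still has 1 valence electron.
Usually core removal costs more than valence removal, but here the competition is close: a tightly held n=2 valence electron can cost more to remove than an n=3 core electron, so the actual values have to decide it.
Valence configurations: Cl³⁺ [Ne]3s²3p², P³⁺ [Ne]3s², C³⁺ [He]2s¹.
Tabulated IE_4 (kJ/mol): Cl 5159, P 4964, Na 9543, K 5877, C 6223.
Overall IE_4 order: P < Cl < K < C < Na.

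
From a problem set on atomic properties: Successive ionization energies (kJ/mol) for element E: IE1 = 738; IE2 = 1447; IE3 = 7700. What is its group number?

Look for the largest jump between consecutive ionization energies: IE3/IE2 ≈ 5.3, far larger than any earlier ratio.
That jump marks the point where a core electron is being removed. So the atom has 2 valence electrons.
A main-group element with 2 valence electrons is in group 2.

Group 2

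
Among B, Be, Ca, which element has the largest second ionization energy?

B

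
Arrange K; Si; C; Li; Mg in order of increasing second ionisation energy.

After 1 electron has been removed, what remains? K⁺ is the bare [Ar] core; Si⁺ still has 3 valence electrons; C⁺ still has 3 valence electrons; Li⁺ is the bare [He] core; Mg⁺ still has 1 valence electron.
Breaking into a closed-shell core is much more expensive than removing a leftover valence electron — K and Li have the largest IE_2 here.
Valence configurations: Si⁺ [Ne]3s²3p¹, C⁺ [He]2s²2p¹, Mg⁺ [Ne]3s¹.
Tabulated IE_2 (kJ/mol): K 3052, Si 1577, C 2353, Li 7298, Mg 1451.
So the second ionization energies run Mg < Si < C < K < Li.

Mg, Si, C, K, Li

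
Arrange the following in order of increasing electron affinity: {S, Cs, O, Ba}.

O is in period 2, group 16; S is in period 3, group 16; Cs is in period 6, group 1; Ba is in period 6, group 2.
Electron affinity generally becomes more exothermic across a period toward the halogens and less exothermic down a group.
These span different periods and groups, so the two trends combine.
Cs > Ba: this pair runs against the simple trend — see the exception note.
O > Cs: relative to Cs, both the across-period and down-group shifts push O's electron affinity up.
S > O: this pair runs against the simple trend — see the exception note.
Note the exception: Cs has a higher electron affinity than Ba, contrary to the simple trend — adding an electron to Ba (ns²) has to open a new, higher-energy np subshell, which is unfavourable.
Note the exception: S has a higher electron affinity than O, contrary to the simple trend — the compact 2p subshell of O repels the added electron more than S's larger 3p does.
Tabulated electron affinity (kJ/mol): O 141, S 200, Cs 46, Ba 14.
So from lowest to highest: Ba < Cs < O < S.

Ba, Cs, O, S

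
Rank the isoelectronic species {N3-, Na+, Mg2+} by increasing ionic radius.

Mg2+ < Na+ < N3-

All of these have 10 electrons, so size is governed by nuclear charge alone: the more protons, the stronger the pull on the same electron cloud, and the smaller the ion.
Nuclear charges: Mg2+ (Z=12), Na+ (Z=11), N3- (Z=7).
Smallest to largest: Mg2+ < Na+ < N3-.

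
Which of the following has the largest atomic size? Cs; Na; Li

Cs

Li is in period 2, group 1; Na is in period 3, group 1; Cs is in period 6, group 1.
Moving right in a period, electrons are added to the same shell under a stronger nuclear pull, so atoms get smaller; moving down, a new shell is opened and atoms get larger.
All are in group 1, so atomic radius increases down the group.
The largest atomic size among these belongs to Cs.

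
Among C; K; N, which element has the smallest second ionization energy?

C

Consider each +1 ion: C⁺ still has 3 valence electrons; K⁺ is the bare [Ar] core; N⁺ still has 4 valence electrons.
Core electrons are held far more tightly than valence electrons, so K tops the IE_2 order.
Valence configurations: C⁺ [He]2s²2p¹, N⁺ [He]2s²2p².
The numbers (kJ/mol): C 2353, K 3052, N 2856.
Hence IE_2: C < N < K.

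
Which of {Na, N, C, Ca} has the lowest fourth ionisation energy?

C

Consider each +3 ion: Na³⁺ is already 2 electrons into the core; N³⁺ still has 2 valence electrons; C³⁺ still has 1 valence electron; Ca³⁺ is already 1 electron into the core.
Usually core removal costs more than valence removal, but here the competition is close: a tightly held n=2 valence electron can cost more to remove than an n=3 core electron, so the actual values have to decide it.
Valence configurations: N³⁺ [He]2s², C³⁺ [He]2s¹.
Approximate IE_4 values (kJ/mol): Na 9543, N 7475, C 6223, Ca 6491.
Hence IE_4: C < Ca < N < Na.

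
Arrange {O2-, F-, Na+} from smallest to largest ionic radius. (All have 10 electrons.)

Na+ < F- < O2-

All of these have 10 electrons, so size is governed by nuclear charge alone: the more protons, the stronger the pull on the same electron cloud, and the smaller the ion.
Nuclear charges: Na+ (Z=11), F- (Z=9), O2- (Z=8).
Smallest to largest: Na+ < F- < O2-.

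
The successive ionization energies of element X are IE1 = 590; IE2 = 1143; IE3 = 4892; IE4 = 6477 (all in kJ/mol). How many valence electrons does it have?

Look for the largest jump between consecutive ionization energies: IE3/IE2 ≈ 4.3, far larger than any earlier ratio.
That jump marks the point where a core electron is being removed. So the atom has 2 valence electrons.

2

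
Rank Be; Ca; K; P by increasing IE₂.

Ca, Be, P, K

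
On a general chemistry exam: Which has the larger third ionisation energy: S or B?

B

Consider each +2 ion: S²⁺ still has 4 valence electrons; B²⁺ still has 1 valence electron.
All are still removing valence electrons, so compare the +2 ions as you would atoms: IE_3 generally rises across a period (higher Z_eff) and falls down a group (larger shell), subject to the usual subshell exceptions.
Valence configurations: S²⁺ [Ne]3s²3p², B²⁺ [He]2s¹.
Tabulated IE_3 (kJ/mol): S 3357, B 3660.
Hence IE_3: S < B.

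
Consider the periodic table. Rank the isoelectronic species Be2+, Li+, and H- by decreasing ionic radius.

H- > Li+ > Be2+

All of these have 2 electrons, so size is governed by nuclear charge alone: the more protons, the stronger the pull on the same electron cloud, and the smaller the ion.
Nuclear charges: Be2+ (Z=4), Li+ (Z=3), H- (Z=1).
Largest to smallest: H- > Li+ > Be2+.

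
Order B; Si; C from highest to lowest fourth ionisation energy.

IE_4 is the cost of taking one more electron from the +3 cation: B³⁺ is the bare [He] core; Si³⁺ still has 1 valence electron; C³⁺ still has 1 valence electron.
Core electrons are held far more tightly than valence electrons, so B tops the IE_4 order.
Valence configurations: Si³⁺ [Ne]3s¹, C³⁺ [He]2s¹.
Tabulated IE_4 (kJ/mol): B 25026, Si 4356, C 6223.
Overall IE_4 order: Si < C < B.

B > C > Si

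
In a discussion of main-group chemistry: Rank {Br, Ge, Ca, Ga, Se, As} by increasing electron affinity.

Ca < Ga < As < Ge < Se < Br

Ca is in period 4, group 2; Ga is in period 4, group 13; Ge is in period 4, group 14; As is in period 4, group 15; Se is in period 4, group 16; Br is in period 4, group 17.
Adding an electron releases more energy for atoms nearer the top right (short of the noble gases).
All lie in period 4; the across-period trend (electron affinity increases left to right) applies, with the exception below.
Note the exception: Ge has a higher electron affinity than As, contrary to the simple trend — adding an electron to As's half-filled 4p³ is unfavourable, so Ge (4p²) has the more exothermic EA.
Tabulated electron affinity (kJ/mol): Ca 2, Ga 29, Ge 119, As 78, Se 195, Br 325.
So from lowest to highest: Ca < Ga < As < Ge < Se < Br.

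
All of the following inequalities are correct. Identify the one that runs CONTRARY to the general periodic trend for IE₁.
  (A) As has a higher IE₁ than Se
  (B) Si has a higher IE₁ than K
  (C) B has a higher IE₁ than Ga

(A)

The general trend: IE₁ increases across a period and decreases down a group.
(A) As (period 4, group 15) vs Se (period 4, group 16): the stated order contradicts the simple trend.
(B) Si (period 3, group 14) vs K (period 4, group 1): the stated order agrees with the simple trend.
(C) B (period 2, group 13) vs Ga (period 4, group 13): the stated order agrees with the simple trend.
The exception is (A): Se (4p⁴) ionizes more easily than half-filled As (4p³).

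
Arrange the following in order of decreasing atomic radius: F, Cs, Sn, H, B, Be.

H is in period 1, group 1; Be is in period 2, group 2; B is in period 2, group 13; F is in period 2, group 17; Sn is in period 5, group 14; Cs is in period 6, group 1.
Atomic radius shrinks across a period as nuclear charge pulls the same shell inward, and grows down a group as new shells are added.
Here both period and group differ, so the two effects have to be weighed against each other.
F > H: the two effects oppose for this pair; the down-group effect wins (64 vs 32 pm).
B > F: both are in period 2; the period trend gives B the larger value.
Be > B: Be lies to the left of B in period 2, so the across-period effect alone puts Be larger.
Sn > Be: the two effects oppose for this pair; the down-group effect wins (140 vs 102 pm).
Cs > Sn: relative to Sn, both the across-period and down-group shifts push Cs's atomic radius up.
Approximate values (pm): H 32, Be 102, B 85, F 64, Sn 140, Cs 232.
So from largest to smallest: Cs > Sn > Be > B > F > H.

Cs > Sn > Be > B > F > H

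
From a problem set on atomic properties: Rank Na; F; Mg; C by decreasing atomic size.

C is in period 2, group 14; F is in period 2, group 17; Na is in period 3, group 1; Mg is in period 3, group 2.
Radius decreases left→right (rising Z_eff, same n) and increases top→bottom (higher n).
Here both period and group differ, so the two effects have to be weighed against each other.
C > F: both are in period 2; the period trend gives C the larger value.
Mg > C: both effects reinforce here, so Mg is clearly the larger of the two.
Na > Mg: both are in period 3; the period trend gives Na the larger value.
Approximate values (pm): C 75, F 64, Na 155, Mg 139.
So from largest to smallest: Na > Mg > C > F.

Na > Mg > C > F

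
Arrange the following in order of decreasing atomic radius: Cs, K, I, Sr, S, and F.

Cs > K > Sr > I > S > F

F is in period 2, group 17; S is in period 3, group 16; K is in period 4, group 1; Sr is in period 5, group 2; I is in period 5, group 17; Cs is in period 6, group 1.
Moving right in a period, electrons are added to the same shell under a stronger nuclear pull, so atoms get smaller; moving down, a new shell is opened and atoms get larger.
Neither a single period nor a single group — weigh both effects.
S > F: relative to F, both the across-period and down-group shifts push S's atomic radius up.
I > S: the two effects oppose for this pair; the down-group effect wins (133 vs 103 pm).
Sr > I: Sr lies to the left of I in period 5, so the across-period effect alone puts Sr larger.
K > Sr: the two effects oppose for this pair; the across-period effect wins (196 vs 185 pm).
Cs > K: they share group 1; the group trend gives Cs the larger value.
Tabulated atomic radius (pm): F 64, S 103, K 196, Sr 185, I 133, Cs 232.
So from largest to smallest: Cs > K > Sr > I > S > F.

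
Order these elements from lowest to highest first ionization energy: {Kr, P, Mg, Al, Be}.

Across a period the outer electron is held more tightly (higher IE₁); down a group it sits in a higher shell, more shielded, and comes off more easily.
These span different periods and groups, so the two trends combine.
Mg > Al: this pair runs against the simple trend — see the exception note.
Be > Mg: they share group 2; the group trend gives Be the larger value.
P > Be: period and group pull opposite ways; the across-period shift dominates (1012 vs 900 kJ/mol).
Kr > P: the two effects oppose for this pair; the across-period effect wins (1351 vs 1012 kJ/mol).
Note the exception: Mg has a higher first ionization energy than Al, contrary to the simple trend — Al's single 3p electron is easier to remove than one from Mg's filled 3s².
Approximate values (kJ/mol): Be 900, Mg 738, Al 578, P 1012, Kr 1351.
So from lowest to highest: Al < Mg < Be < P < Kr.

Al < Mg < Be < P < Kr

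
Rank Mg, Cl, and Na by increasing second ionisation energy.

Mg < Cl < Na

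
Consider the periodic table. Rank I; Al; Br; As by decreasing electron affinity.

Br > I > As > Al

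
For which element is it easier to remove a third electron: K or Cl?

Cl

Consider each +2 ion: K²⁺ is already 1 electron into the core; Cl²⁺ still has 5 valence electrons.
Breaking into a closed-shell core is much more expensive than removing a leftover valence electron — K has the largest IE_3 here.
Approximate IE_3 values (kJ/mol): K 4420, Cl 3822.
Overall IE_3 order: Cl < K.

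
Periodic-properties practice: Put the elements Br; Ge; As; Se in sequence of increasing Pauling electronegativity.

Ge < As < Se < Br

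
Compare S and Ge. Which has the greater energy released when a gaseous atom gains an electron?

S

Atoms with high Z_eff and room in the valence shell (especially the halogens) have the most exothermic electron affinities.
Here both period and group differ, so the two effects have to be weighed against each other.
S > Ge: both effects reinforce here, so S is clearly the higher of the two.
For reference (kJ/mol): S 200, Ge 119.
So S has the greater energy released when a gaseous atom gains an electron (S > Ge).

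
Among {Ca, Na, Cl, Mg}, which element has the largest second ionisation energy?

Na

After 1 electron has been removed, what remains? Ca⁺ still has 1 valence electron; Na⁺ is the bare [Ne] core; Cl⁺ still has 6 valence electrons; Mg⁺ still has 1 valence electron.
Core electrons are held far more tightly than valence electrons, so Na tops the IE_2 order.
Valence configurations: Ca⁺ [Ar]4s¹, Cl⁺ [Ne]3s²3p⁴, Mg⁺ [Ne]3s¹.
Tabulated IE_2 (kJ/mol): Ca 1145, Na 4562, Cl 2298, Mg 1451.
Overall IE_2 order: Ca < Mg < Cl < Na.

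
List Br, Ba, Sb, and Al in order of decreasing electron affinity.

Br > Sb > Al > Ba

Al is in period 3, group 13; Br is in period 4, group 17; Sb is in period 5, group 15; Ba is in period 6, group 2.
EA tends to increase across a period and decrease down a group, though the pattern is less regular than for IE or radius.
These span different periods and groups, so the two trends combine.
Al > Ba: both effects reinforce here, so Al is clearly the higher of the two.
Sb > Al: the two effects oppose for this pair; the across-period effect wins (103 vs 42 kJ/mol).
Br > Sb: both effects reinforce here, so Br is clearly the higher of the two.
For reference (kJ/mol): Al 42, Br 325, Sb 103, Ba 14.
So from highest to lowest: Br > Sb > Al > Ba.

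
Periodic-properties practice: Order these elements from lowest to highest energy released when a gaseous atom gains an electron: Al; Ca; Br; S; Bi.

Al is in period 3, group 13; S is in period 3, group 16; Ca is in period 4, group 2; Br is in period 4, group 17; Bi is in period 6, group 15.
Atoms with high Z_eff and room in the valence shell (especially the halogens) have the most exothermic electron affinities.
Neither a single period nor a single group — weigh both effects.
Al > Ca: both effects reinforce here, so Al is clearly the higher of the two.
Bi > Al: period and group pull opposite ways; the across-period shift dominates (91 vs 42 kJ/mol).
S > Bi: relative to Bi, both the across-period and down-group shifts push S's electron affinity up.
Br > S: the two effects oppose for this pair; the across-period effect wins (325 vs 200 kJ/mol).
For reference (kJ/mol): Al 42, S 200, Ca 2, Br 325, Bi 91.
So from lowest to highest: Ca < Al < Bi < S < Br.

Ca, Al, Bi, S, Br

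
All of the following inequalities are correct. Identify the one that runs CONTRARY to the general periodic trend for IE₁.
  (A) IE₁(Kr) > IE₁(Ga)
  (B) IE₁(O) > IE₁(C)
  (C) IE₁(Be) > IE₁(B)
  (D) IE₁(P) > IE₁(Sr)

(C)

The general trend: IE₁ increases across a period and decreases down a group.
(A) Kr (period 4, group 18) vs Ga (period 4, group 13): the stated order agrees with the simple trend.
(B) O (period 2, group 16) vs C (period 2, group 14): the stated order agrees with the simple trend.
(C) Be (period 2, group 2) vs B (period 2, group 13): the stated order contradicts the simple trend.
(D) P (period 3, group 15) vs Sr (period 5, group 2): the stated order agrees with the simple trend.
The exception is (C): removing B's lone 2p electron is easier than breaking Be's filled 2s².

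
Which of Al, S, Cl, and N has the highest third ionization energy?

The third ionization energy removes an electron from the +2 ion. For each element: Al²⁺ still has 1 valence electron; S²⁺ still has 4 valence electrons; Cl²⁺ still has 5 valence electrons; N²⁺ still has 3 valence electrons.
All are still removing valence electrons, so compare the +2 ions as you would atoms: IE_3 generally rises across a period (higher Z_eff) and falls down a group (larger shell), subject to the usual subshell exceptions.
Valence configurations: Al²⁺ [Ne]3s¹, S²⁺ [Ne]3s²3p², Cl²⁺ [Ne]3s²3p³, N²⁺ [He]2s²2p¹.
Approximate IE_3 values (kJ/mol): Al 2745, S 3357, Cl 3822, N 4578.
Hence IE_3: Al < S < Cl < N.

N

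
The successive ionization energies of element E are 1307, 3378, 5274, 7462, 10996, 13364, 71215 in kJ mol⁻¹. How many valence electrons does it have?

6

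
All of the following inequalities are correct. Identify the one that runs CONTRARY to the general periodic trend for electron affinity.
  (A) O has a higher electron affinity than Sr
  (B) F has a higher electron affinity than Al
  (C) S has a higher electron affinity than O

(C)

The general trend: electron affinity increases across a period and decreases down a group.
(A) O (period 2, group 16) vs Sr (period 5, group 2): the stated order agrees with the simple trend.
(B) F (period 2, group 17) vs Al (period 3, group 13): the stated order agrees with the simple trend.
(C) S (period 3, group 16) vs O (period 2, group 16): the stated order contradicts the simple trend.
The exception is (C): the compact 2p subshell of O repels the added electron more than S's larger 3p does.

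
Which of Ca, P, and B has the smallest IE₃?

After 2 electrons have been removed, what remains? Ca²⁺ is the bare [Ar] core; P²⁺ still has 3 valence electrons; B²⁺ still has 1 valence electron.
Pulling an electron out of a noble-gas core costs far more than removing a remaining valence electron, so Ca sits at the high end of IE_3.
Valence configurations: P²⁺ [Ne]3s²3p¹, B²⁺ [He]2s¹.
Approximate IE_3 values (kJ/mol): Ca 4912, P 2914, B 3660.
Hence IE_3: P < B < Ca.

P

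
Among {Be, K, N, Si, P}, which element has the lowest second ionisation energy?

Si

IE_2 is the cost of taking one more electron from the +1 cation: Be⁺ still has 1 valence electron; K⁺ is the bare [Ar] core; N⁺ still has 4 valence electrons; Si⁺ still has 3 valence electrons; P⁺ still has 4 valence electrons.
Breaking into a closed-shell core is much more expensive than removing a leftover valence electron — K has the largest IE_2 here.
Valence configurations: Be⁺ [He]2s¹, N⁺ [He]2s²2p², Si⁺ [Ne]3s²3p¹, P⁺ [Ne]3s²3p².
The numbers (kJ/mol): Be 1757, K 3052, N 2856, Si 1577, P 1907.
So the second ionization energies run Si < Be < P < N < K.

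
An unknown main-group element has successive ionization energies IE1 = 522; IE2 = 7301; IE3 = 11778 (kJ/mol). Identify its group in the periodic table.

Look for the largest jump between consecutive ionization energies: IE2/IE1 ≈ 14.0, far larger than any earlier ratio.
That jump marks the point where a core electron is being removed. So the atom has 1 valence electron.
A main-group element with 1 valence electron is in group 1.

Group 1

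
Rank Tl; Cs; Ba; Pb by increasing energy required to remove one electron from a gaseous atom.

Cs < Ba < Tl < Pb

Cs is in period 6, group 1; Ba is in period 6, group 2; Tl is in period 6, group 13; Pb is in period 6, group 14.
First ionization energy rises across a period (greater Z_eff holds electrons more tightly) and falls down a group (valence electrons are farther from the nucleus).
All lie in period 6, so first ionization energy increases left to right.
So from lowest to highest: Cs < Ba < Tl < Pb.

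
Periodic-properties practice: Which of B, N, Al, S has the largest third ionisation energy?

The third ionization energy removes an electron from the +2 ion. For each element: B²⁺ still has 1 valence electron; N²⁺ still has 3 valence electrons; Al²⁺ still has 1 valence electron; S²⁺ still has 4 valence electrons.
All are still removing valence electrons, so compare the +2 ions as you would atoms: IE_3 generally rises across a period (higher Z_eff) and falls down a group (larger shell), subject to the usual subshell exceptions.
Valence configurations: B²⁺ [He]2s¹, N²⁺ [He]2s²2p¹, Al²⁺ [Ne]3s¹, S²⁺ [Ne]3s²3p².
Approximate IE_3 values (kJ/mol): B 3660, N 4578, Al 2745, S 3357.
Hence IE_3: Al < S < B < N.

N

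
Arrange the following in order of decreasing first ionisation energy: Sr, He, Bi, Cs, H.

He, H, Bi, Sr, Cs

H is in period 1, group 1; He is in period 1, group 18; Sr is in period 5, group 2; Cs is in period 6, group 1; Bi is in period 6, group 15.
First ionization energy rises across a period (greater Z_eff holds electrons more tightly) and falls down a group (valence electrons are farther from the nucleus).
Neither a single period nor a single group — weigh both effects.
Sr > Cs: both effects reinforce here, so Sr is clearly the higher of the two.
Bi > Sr: period and group pull opposite ways; the across-period shift dominates (703 vs 550 kJ/mol).
H > Bi: period and group pull opposite ways; the down-group shift dominates (1312 vs 703 kJ/mol).
He > H: both are in period 1; the period trend gives He the larger value.
Tabulated first ionization energy (kJ/mol): H 1312, He 2372, Sr 550, Cs 376, Bi 703.
So from highest to lowest: He > H > Bi > Sr > Cs.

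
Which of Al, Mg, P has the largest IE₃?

Mg

The third ionization energy removes an electron from the +2 ion. For each element: Al²⁺ still has 1 valence electron; Mg²⁺ is the bare [Ne] core; P²⁺ still has 3 valence electrons.
Pulling an electron out of a noble-gas core costs far more than removing a remaining valence electron, so Mg sits at the high end of IE_3.
Valence configurations: Al²⁺ [Ne]3s¹, P²⁺ [Ne]3s²3p¹.
The numbers (kJ/mol): Al 2745, Mg 7733, P 2914.
So the third ionization energies run Al < P < Mg.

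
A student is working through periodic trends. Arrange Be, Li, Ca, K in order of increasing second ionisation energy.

The second ionization energy removes an electron from the +1 ion. For each element: Be⁺ still has 1 valence electron; Li⁺ is the bare [He] core; Ca⁺ still has 1 valence electron; K⁺ is the bare [Ar] core.
Pulling an electron out of a noble-gas core costs far more than removing a remaining valence electron, so K and Li sit at the high end of IE_2.
Valence configurations: Be⁺ [He]2s¹, Ca⁺ [Ar]4s¹.
The numbers (kJ/mol): Be 1757, Li 7298, Ca 1145, K 3052.
Overall IE_2 order: Ca < Be < K < Li.

Ca, Be, K, Li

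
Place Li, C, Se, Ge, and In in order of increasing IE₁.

Across a period the outer electron is held more tightly (higher IE₁); down a group it sits in a higher shell, more shielded, and comes off more easily.
Neither a single period nor a single group — weigh both effects.
In > Li: period and group pull opposite ways; the across-period shift dominates (558 vs 520 kJ/mol).
Ge > In: both effects reinforce here, so Ge is clearly the higher of the two.
Se > Ge: Se lies to the right of Ge in period 4, so the across-period effect alone puts Se higher.
C > Se: period and group pull opposite ways; the down-group shift dominates (1086 vs 941 kJ/mol).
For reference (kJ/mol): Li 520, C 1086, Ge 762, Se 941, In 558.
So from lowest to highest: Li < In < Ge < Se < C.

Li < In < Ge < Se < C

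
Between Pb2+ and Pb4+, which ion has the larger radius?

Both ions have Z = 82 protons, but Pb4+ has lost more electrons, so its remaining electrons feel a larger effective nuclear charge per electron and are pulled in more tightly.
Higher positive charge → smaller ion, so Pb2+ > Pb4+.

Pb2+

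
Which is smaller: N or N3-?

N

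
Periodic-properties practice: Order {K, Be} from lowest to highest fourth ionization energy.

K < Be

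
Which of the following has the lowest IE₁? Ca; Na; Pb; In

First ionization energy rises across a period (greater Z_eff holds electrons more tightly) and falls down a group (valence electrons are farther from the nucleus).
A diagonal step moves right (one effect) and down (the opposite effect) at once.
In > Na: period and group pull opposite ways; the across-period shift dominates (558 vs 496 kJ/mol).
Ca > In: period and group pull opposite ways; the down-group shift dominates (590 vs 558 kJ/mol).
Pb > Ca: period and group pull opposite ways; the across-period shift dominates (716 vs 590 kJ/mol).
For reference (kJ/mol): Na 496, Ca 590, In 558, Pb 716.
The lowest IE₁ among these belongs to Na.

Na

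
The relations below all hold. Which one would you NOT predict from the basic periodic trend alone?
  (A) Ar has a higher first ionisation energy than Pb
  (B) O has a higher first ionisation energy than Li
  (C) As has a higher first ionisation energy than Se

(C)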